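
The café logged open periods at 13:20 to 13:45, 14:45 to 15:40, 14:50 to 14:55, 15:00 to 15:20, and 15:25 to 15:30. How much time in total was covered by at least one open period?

Merged: 13:20–13:45, 14:45–15:40.
Lengths: 25 min + 55 min = 1 h 20 min.

1 h 20 min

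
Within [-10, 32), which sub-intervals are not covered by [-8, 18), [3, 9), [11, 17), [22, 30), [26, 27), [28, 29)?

The merged coverage is [-8, 18), [22, 30).
Gaps within [-10, 32): [-10, -8), [18, 22), [30, 32).

[-10, -8) ∪ [18, 22) ∪ [30, 32)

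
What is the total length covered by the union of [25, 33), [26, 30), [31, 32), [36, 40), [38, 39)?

12

Merged: [25, 33), [36, 40).
Lengths: 8 + 4 = 12.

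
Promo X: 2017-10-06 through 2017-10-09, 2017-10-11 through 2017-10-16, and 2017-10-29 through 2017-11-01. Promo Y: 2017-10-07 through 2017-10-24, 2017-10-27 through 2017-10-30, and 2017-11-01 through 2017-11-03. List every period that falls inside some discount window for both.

2017-10-06 through 2017-10-09 ∩ B → 2017-10-07 through 2017-10-09.
2017-10-11 through 2017-10-16 ∩ B → 2017-10-11 through 2017-10-16.
2017-10-29 through 2017-11-01 ∩ B → 2017-10-29 through 2017-10-30, 2017-11-01 through 2017-11-01.

2017-10-07 through 2017-10-09, 2017-10-11 through 2017-10-16, 2017-10-29 through 2017-10-30, 2017-11-01 through 2017-11-01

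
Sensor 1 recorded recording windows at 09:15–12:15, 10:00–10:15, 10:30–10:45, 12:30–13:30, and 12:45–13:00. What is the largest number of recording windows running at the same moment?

Sweep endpoints in order; track running count of active intervals.
Peak of 2 reached at 10:00.

2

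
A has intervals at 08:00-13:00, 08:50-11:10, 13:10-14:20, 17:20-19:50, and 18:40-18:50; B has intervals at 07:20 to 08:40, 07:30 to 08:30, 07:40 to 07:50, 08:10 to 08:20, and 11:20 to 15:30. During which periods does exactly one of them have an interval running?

07:20–08:00, 08:40–11:20, 13:00–13:10, 14:20–15:30, 17:20–19:50

Merge the first list: 08:00–13:00, 13:10–14:20, 17:20–19:50.
Merge the second list: 07:20–08:40, 11:20–15:30.
Only in the first: 08:40–11:20, 17:20–19:50.
Only in the second: 07:20–08:00, 13:00–13:10, 14:20–15:30.
Together these are the periods covered by exactly one.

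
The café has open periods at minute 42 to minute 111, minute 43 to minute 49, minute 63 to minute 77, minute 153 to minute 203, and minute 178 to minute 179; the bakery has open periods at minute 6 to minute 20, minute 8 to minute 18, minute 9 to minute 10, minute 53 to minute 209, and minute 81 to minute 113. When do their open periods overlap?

Merge the first list: minute 42 to minute 111, minute 153 to minute 203.
Merge the second list: minute 6 to minute 20, minute 53 to minute 209.
minute 42 to minute 111 ∩ B → minute 53 to minute 111.
minute 153 to minute 203 ∩ B → minute 153 to minute 203.

minute 53 to minute 111, minute 153 to minute 203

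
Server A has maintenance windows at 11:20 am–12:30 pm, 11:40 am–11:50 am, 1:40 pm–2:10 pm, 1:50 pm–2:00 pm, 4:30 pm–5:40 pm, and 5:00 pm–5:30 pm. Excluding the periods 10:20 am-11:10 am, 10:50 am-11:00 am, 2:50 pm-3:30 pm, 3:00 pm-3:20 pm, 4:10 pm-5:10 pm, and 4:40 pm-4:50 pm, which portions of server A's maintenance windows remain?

First set merges to 11:20 am-12:30 pm, 1:40 pm-2:10 pm, 4:30 pm-5:40 pm.
Second set merges to 10:20 am-11:10 am, 2:50 pm-3:30 pm, 4:10 pm-5:10 pm.
11:20 am-12:30 pm is untouched.
1:40 pm-2:10 pm is untouched.
4:30 pm-5:40 pm with B removed leaves 5:10 pm-5:40 pm.

11:20 am-12:30 pm, 1:40 pm-2:10 pm, 5:10 pm-5:40 pm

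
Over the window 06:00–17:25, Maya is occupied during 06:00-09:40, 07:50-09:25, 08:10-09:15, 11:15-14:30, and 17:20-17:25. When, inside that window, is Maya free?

09:40-11:15, 14:30-17:20

The merged coverage is 06:00-09:40, 11:15-14:30, 17:20-17:25.
Uncovered inside 06:00-17:25: 09:40-11:15, 14:30-17:20.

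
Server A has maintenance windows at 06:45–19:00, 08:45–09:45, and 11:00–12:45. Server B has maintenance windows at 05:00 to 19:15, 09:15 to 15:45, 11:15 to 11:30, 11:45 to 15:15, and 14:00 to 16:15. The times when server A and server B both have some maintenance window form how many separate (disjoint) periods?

Merge the first list: 06:45-19:00.
Merge the second list: 05:00-19:15.
A ∩ B = 06:45-19:00.
That is 1 disjoint piece.

1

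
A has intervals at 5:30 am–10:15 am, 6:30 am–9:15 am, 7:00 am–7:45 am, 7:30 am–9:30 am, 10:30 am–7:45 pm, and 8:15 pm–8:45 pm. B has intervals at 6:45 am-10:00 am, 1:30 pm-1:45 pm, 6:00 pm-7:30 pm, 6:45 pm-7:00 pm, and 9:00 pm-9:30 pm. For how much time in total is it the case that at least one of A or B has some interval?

15 h

A, merged: 5:30 am–10:15 am, 10:30 am–7:45 pm, 8:15 pm–8:45 pm.
B, merged: 6:45 am–10:00 am, 1:30 pm–1:45 pm, 6:00 pm–7:30 pm, 9:00 pm–9:30 pm.
A ∪ B = 5:30 am–10:15 am, 10:30 am–7:45 pm, 8:15 pm–8:45 pm, 9:00 pm–9:30 pm.
Total: 4 h 45 min + 9 h 15 min + 30 min + 30 min = 15 h.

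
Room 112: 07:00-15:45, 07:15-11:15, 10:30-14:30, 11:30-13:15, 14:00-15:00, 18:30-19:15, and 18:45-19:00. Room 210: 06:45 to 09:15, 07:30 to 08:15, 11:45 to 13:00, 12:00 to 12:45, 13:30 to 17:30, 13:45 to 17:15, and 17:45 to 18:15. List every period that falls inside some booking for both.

First set merges to 07:00–15:45, 18:30–19:15.
Second set merges to 06:45–09:15, 11:45–13:00, 13:30–17:30, 17:45–18:15.
07:00–15:45 overlaps B on 07:00–09:15, 11:45–13:00, 13:30–15:45.
18:30–19:15 falls entirely outside B.

07:00–09:15, 11:45–13:00, 13:30–15:45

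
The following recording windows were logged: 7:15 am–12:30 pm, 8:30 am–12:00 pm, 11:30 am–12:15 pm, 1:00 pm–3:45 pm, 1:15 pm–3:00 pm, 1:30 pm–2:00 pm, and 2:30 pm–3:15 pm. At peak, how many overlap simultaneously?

3

Walk the sorted start/end points keeping a running depth.
The depth first hits 3 at 11:30 am.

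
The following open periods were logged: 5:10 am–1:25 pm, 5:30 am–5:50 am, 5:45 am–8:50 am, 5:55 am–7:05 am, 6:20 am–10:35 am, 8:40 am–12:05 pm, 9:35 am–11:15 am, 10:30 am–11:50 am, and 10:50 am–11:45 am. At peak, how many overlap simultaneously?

5

At 10:30 am, 5 of the intervals are simultaneously active.
No point has more.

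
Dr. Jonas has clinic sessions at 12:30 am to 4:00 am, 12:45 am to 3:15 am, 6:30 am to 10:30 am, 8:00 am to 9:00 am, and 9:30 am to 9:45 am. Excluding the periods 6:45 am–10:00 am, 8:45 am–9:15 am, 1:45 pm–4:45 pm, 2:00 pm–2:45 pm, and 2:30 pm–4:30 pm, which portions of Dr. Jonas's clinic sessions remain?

Merge the first list: 12:30 am-4:00 am, 6:30 am-10:30 am.
Merge the second list: 6:45 am-10:00 am, 1:45 pm-4:45 pm.
12:30 am-4:00 am is untouched.
6:30 am-10:30 am with B removed leaves 6:30 am-6:45 am, 10:00 am-10:30 am.

12:30 am-4:00 am, 6:30 am-6:45 am, 10:00 am-10:30 am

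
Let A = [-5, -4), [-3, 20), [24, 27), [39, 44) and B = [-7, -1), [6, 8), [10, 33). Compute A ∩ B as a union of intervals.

[-5, -4) ∩ B → [-5, -4).
[-3, 20) ∩ B → [-3, -1), [6, 8), [10, 20).
[24, 27) ∩ B → [24, 27).
[39, 44) meets no B interval.

[-5, -4) ∪ [-3, -1) ∪ [6, 8) ∪ [10, 20) ∪ [24, 27)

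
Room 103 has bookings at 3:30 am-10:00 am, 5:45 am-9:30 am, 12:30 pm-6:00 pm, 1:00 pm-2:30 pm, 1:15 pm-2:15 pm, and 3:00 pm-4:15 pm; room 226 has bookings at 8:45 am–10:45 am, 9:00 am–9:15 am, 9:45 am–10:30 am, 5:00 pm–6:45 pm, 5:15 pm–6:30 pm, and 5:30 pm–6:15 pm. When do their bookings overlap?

8:45 am–10:00 am, 5:00 pm–6:00 pm

Merge the first list: 3:30 am–10:00 am, 12:30 pm–6:00 pm.
Merge the second list: 8:45 am–10:45 am, 5:00 pm–6:45 pm.
3:30 am–10:00 am ∩ B → 8:45 am–10:00 am.
12:30 pm–6:00 pm ∩ B → 5:00 pm–6:00 pm.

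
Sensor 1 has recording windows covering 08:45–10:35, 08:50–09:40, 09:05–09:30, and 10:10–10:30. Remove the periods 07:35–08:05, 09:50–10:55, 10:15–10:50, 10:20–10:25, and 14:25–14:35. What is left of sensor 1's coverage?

08:45-09:50

A, merged: 08:45-10:35.
B, merged: 07:35-08:05, 09:50-10:55, 14:25-14:35.
08:45-10:35 with B removed leaves 08:45-09:50.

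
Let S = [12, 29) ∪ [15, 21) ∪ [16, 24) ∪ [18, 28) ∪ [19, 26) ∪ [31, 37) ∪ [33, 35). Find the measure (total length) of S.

23

Merged: [12, 29), [31, 37).
Lengths: 17 + 6 = 23.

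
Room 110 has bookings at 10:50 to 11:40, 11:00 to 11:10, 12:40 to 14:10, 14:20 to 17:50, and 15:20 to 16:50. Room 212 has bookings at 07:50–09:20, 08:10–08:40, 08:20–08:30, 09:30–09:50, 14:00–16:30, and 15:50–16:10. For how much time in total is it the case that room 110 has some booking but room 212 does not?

A, merged: 10:50–11:40, 12:40–14:10, 14:20–17:50.
B, merged: 07:50–09:20, 09:30–09:50, 14:00–16:30.
A \ B = 10:50–11:40, 12:40–14:00, 16:30–17:50.
Total: 50 min + 1 h 20 min + 1 h 20 min = 3 h 30 min.

3 h 30 min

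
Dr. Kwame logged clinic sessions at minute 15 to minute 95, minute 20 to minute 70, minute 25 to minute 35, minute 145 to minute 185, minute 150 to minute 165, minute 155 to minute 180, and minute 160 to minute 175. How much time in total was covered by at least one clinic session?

Merged: minute 15 to minute 95, minute 145 to minute 185.
Lengths: 80 minutes + 40 minutes = 120 minutes.

120 minutes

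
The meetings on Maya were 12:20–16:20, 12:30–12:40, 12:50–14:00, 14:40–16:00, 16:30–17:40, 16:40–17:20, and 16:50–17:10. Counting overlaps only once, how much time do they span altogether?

5 h 10 min

Merged: 12:20–16:20, 16:30–17:40.
Lengths: 4 h + 1 h 10 min = 5 h 10 min.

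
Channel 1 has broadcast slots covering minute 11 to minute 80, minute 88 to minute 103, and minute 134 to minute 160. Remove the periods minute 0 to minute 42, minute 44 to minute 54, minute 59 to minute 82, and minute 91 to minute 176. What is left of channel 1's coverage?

minute 42 to minute 44, minute 54 to minute 59, minute 88 to minute 91

minute 11 to minute 80 \ B = minute 42 to minute 44, minute 54 to minute 59.
minute 88 to minute 103 \ B = minute 88 to minute 91.
minute 134 to minute 160: entirely removed.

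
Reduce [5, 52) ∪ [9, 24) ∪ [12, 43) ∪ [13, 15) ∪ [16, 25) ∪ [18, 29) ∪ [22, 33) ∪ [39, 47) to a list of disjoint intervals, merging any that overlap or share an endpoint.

[5, 52)

[9, 24) overlaps/touches [5, 52) → extend to [5, 52).
[12, 43) overlaps/touches [5, 52) → extend to [5, 52).
[13, 15) overlaps/touches [5, 52) → extend to [5, 52).
[16, 25) overlaps/touches [5, 52) → extend to [5, 52).
[18, 29) overlaps/touches [5, 52) → extend to [5, 52).
[22, 33) overlaps/touches [5, 52) → extend to [5, 52).
[39, 47) overlaps/touches [5, 52) → extend to [5, 52).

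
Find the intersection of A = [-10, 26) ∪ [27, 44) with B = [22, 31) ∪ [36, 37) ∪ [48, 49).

[-10, 26) ∩ B → [22, 26).
[27, 44) ∩ B → [27, 31), [36, 37).

[22, 26) ∪ [27, 31) ∪ [36, 37)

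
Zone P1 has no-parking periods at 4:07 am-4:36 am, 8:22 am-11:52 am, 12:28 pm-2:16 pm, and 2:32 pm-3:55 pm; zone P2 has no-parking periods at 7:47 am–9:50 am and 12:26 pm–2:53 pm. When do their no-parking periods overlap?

4:07 am–4:36 am meets no B interval.
8:22 am–11:52 am ∩ B → 8:22 am–9:50 am.
12:28 pm–2:16 pm ∩ B → 12:28 pm–2:16 pm.
2:32 pm–3:55 pm ∩ B → 2:32 pm–2:53 pm.

8:22 am–9:50 am, 12:28 pm–2:16 pm, 2:32 pm–2:53 pm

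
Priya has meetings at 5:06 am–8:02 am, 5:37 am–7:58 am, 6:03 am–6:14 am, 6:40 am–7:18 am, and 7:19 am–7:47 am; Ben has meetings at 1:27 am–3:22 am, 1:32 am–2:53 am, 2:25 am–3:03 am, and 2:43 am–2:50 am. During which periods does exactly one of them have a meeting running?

1:27 am-3:22 am, 5:06 am-8:02 am

A, merged: 5:06 am-8:02 am.
B, merged: 1:27 am-3:22 am.
A but not B: 5:06 am-8:02 am.
B but not A: 1:27 am-3:22 am.
Combining gives A △ B.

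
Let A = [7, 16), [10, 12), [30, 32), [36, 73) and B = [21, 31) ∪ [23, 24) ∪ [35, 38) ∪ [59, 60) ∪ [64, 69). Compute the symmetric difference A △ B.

First set merges to [7, 16), [30, 32), [36, 73).
Second set merges to [21, 31), [35, 38), [59, 60), [64, 69).
A \ B = [7, 16), [31, 32), [38, 59), [60, 64), [69, 73).
B \ A = [21, 30), [35, 36).
Union of the two gives the symmetric difference.

[7, 16) ∪ [21, 30) ∪ [31, 32) ∪ [35, 36) ∪ [38, 59) ∪ [60, 64) ∪ [69, 73)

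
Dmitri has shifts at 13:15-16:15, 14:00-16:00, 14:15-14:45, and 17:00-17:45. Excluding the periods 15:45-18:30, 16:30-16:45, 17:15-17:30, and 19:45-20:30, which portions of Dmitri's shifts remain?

A, merged: 13:15-16:15, 17:00-17:45.
B, merged: 15:45-18:30, 19:45-20:30.
13:15-16:15 \ B = 13:15-15:45.
17:00-17:45: entirely removed.

13:15-15:45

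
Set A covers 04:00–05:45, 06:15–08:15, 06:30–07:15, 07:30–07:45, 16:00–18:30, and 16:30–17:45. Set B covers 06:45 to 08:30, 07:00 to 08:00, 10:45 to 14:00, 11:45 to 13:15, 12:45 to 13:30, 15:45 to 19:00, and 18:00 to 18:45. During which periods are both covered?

A, merged: 04:00–05:45, 06:15–08:15, 16:00–18:30.
B, merged: 06:45–08:30, 10:45–14:00, 15:45–19:00.
04:00–05:45 falls entirely outside B.
06:15–08:15 overlaps B on 06:45–08:15.
16:00–18:30 overlaps B on 16:00–18:30.

06:45–08:15, 16:00–18:30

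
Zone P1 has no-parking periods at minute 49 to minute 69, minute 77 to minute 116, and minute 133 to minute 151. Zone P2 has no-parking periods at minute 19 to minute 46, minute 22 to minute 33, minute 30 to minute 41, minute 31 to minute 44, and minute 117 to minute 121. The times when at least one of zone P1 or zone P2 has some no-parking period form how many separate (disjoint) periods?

5

Second set merges to minute 19 to minute 46, minute 117 to minute 121.
A ∪ B = minute 19 to minute 46, minute 49 to minute 69, minute 77 to minute 116, minute 117 to minute 121, minute 133 to minute 151.
That is 5 disjoint pieces.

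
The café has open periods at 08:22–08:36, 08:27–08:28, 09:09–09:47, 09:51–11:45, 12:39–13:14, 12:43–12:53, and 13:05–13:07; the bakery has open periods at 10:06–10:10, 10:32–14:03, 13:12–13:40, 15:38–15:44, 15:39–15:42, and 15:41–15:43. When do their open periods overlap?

10:06-10:10, 10:32-11:45, 12:39-13:14

First set merges to 08:22-08:36, 09:09-09:47, 09:51-11:45, 12:39-13:14.
Second set merges to 10:06-10:10, 10:32-14:03, 15:38-15:44.
08:22-08:36 falls entirely outside B.
09:09-09:47 falls entirely outside B.
09:51-11:45 overlaps B on 10:06-10:10, 10:32-11:45.
12:39-13:14 overlaps B on 12:39-13:14.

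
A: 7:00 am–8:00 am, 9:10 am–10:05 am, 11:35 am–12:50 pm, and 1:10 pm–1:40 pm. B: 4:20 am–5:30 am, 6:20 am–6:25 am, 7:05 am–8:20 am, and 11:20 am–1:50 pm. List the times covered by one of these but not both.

Only in the first: 7:00 am–7:05 am, 9:10 am–10:05 am.
Only in the second: 4:20 am–5:30 am, 6:20 am–6:25 am, 8:00 am–8:20 am, 11:20 am–11:35 am, 12:50 pm–1:10 pm, 1:40 pm–1:50 pm.
Together these are the periods covered by exactly one.

4:20 am–5:30 am, 6:20 am–6:25 am, 7:00 am–7:05 am, 8:00 am–8:20 am, 9:10 am–10:05 am, 11:20 am–11:35 am, 12:50 pm–1:10 pm, 1:40 pm–1:50 pm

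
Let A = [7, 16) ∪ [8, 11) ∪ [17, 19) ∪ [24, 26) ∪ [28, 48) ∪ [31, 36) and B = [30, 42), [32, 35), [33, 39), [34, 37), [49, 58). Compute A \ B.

[7, 16) ∪ [17, 19) ∪ [24, 26) ∪ [28, 30) ∪ [42, 48)

A, merged: [7, 16), [17, 19), [24, 26), [28, 48).
B, merged: [30, 42), [49, 58).
[7, 16): nothing removed.
[17, 19): nothing removed.
[24, 26): nothing removed.
[28, 48) \ B = [28, 30), [42, 48).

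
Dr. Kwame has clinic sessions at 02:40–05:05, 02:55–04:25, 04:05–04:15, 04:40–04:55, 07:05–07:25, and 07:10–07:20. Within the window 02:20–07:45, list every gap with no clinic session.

02:20-02:40, 05:05-07:05, 07:25-07:45

Covered (merged): 02:40-05:05, 07:05-07:25.
Gaps within 02:20-07:45: 02:20-02:40, 05:05-07:05, 07:25-07:45.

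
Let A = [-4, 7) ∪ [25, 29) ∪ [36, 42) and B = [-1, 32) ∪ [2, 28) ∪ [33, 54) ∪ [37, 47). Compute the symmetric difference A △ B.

[-4, -1) ∪ [7, 25) ∪ [29, 32) ∪ [33, 36) ∪ [42, 54)

Second set merges to [-1, 32), [33, 54).
Only in the first: [-4, -1).
Only in the second: [7, 25), [29, 32), [33, 36), [42, 54).
Together these are the periods covered by exactly one.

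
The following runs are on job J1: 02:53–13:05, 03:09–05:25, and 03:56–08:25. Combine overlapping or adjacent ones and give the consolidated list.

03:09–05:25 overlaps/touches 02:53–13:05 → extend to 02:53–13:05.
03:56–08:25 overlaps/touches 02:53–13:05 → extend to 02:53–13:05.

02:53–13:05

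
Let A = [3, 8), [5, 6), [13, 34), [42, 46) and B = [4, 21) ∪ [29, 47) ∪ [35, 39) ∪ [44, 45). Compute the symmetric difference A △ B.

First set merges to [3, 8), [13, 34), [42, 46).
Second set merges to [4, 21), [29, 47).
A but not B: [3, 4), [21, 29).
B but not A: [8, 13), [34, 42), [46, 47).
Combining gives A △ B.

[3, 4) ∪ [8, 13) ∪ [21, 29) ∪ [34, 42) ∪ [46, 47)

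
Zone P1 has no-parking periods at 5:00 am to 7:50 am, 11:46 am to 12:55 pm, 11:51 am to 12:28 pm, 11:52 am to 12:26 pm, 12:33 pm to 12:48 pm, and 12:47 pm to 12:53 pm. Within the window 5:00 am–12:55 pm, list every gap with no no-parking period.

Covered (merged): 5:00 am–7:50 am, 11:46 am–12:55 pm.
Gaps within 5:00 am–12:55 pm: 7:50 am–11:46 am.

7:50 am–11:46 am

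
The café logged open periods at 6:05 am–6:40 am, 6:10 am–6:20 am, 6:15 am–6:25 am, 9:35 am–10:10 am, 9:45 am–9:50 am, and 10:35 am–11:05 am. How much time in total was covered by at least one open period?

Merged: 6:05 am-6:40 am, 9:35 am-10:10 am, 10:35 am-11:05 am.
Lengths: 35 min + 35 min + 30 min = 1 h 40 min.

1 h 40 min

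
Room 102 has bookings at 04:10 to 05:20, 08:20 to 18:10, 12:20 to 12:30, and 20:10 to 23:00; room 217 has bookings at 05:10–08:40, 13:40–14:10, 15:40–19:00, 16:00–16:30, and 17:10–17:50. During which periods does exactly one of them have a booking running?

04:10–05:10, 05:20–08:20, 08:40–13:40, 14:10–15:40, 18:10–19:00, 20:10–23:00

A, merged: 04:10–05:20, 08:20–18:10, 20:10–23:00.
B, merged: 05:10–08:40, 13:40–14:10, 15:40–19:00.
A \ B = 04:10–05:10, 08:40–13:40, 14:10–15:40, 20:10–23:00.
B \ A = 05:20–08:20, 18:10–19:00.
Union of the two gives the symmetric difference.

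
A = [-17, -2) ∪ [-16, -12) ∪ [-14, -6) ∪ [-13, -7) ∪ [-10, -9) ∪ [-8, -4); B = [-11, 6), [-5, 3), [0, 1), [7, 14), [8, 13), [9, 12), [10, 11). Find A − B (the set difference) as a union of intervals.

A, merged: [-17, -2).
B, merged: [-11, 6), [7, 14).
[-17, -2) \ B = [-17, -11).

[-17, -11)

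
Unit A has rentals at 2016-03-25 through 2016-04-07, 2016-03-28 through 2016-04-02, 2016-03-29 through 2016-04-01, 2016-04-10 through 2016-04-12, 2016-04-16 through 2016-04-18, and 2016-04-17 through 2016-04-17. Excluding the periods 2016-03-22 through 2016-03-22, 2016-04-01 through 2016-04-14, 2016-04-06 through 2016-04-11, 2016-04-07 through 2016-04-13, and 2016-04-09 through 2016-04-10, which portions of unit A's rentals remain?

Merge the first list: 2016-03-25 through 2016-04-07, 2016-04-10 through 2016-04-12, 2016-04-16 through 2016-04-18.
Merge the second list: 2016-03-22 through 2016-03-22, 2016-04-01 through 2016-04-14.
2016-03-25 through 2016-04-07 with B removed leaves 2016-03-25 through 2016-03-31.
2016-04-10 through 2016-04-12 lies entirely inside B → drops out.
2016-04-16 through 2016-04-18 is untouched.

2016-03-25 through 2016-03-31, 2016-04-16 through 2016-04-18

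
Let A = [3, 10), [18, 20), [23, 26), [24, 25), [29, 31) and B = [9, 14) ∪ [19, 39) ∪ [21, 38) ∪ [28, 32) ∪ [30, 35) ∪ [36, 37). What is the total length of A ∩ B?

A, merged: [3, 10), [18, 20), [23, 26), [29, 31).
B, merged: [9, 14), [19, 39).
A ∩ B = [9, 10), [19, 20), [23, 26), [29, 31).
Total: 1 + 1 + 3 + 2 = 7.

7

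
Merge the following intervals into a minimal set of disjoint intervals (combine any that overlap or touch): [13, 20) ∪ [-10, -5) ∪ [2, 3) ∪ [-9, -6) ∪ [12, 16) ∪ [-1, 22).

[-10, -5) ∪ [-1, 22)

Sort by start: [-10, -5), [-9, -6), [-1, 22), [2, 3), [12, 16), [13, 20).
[-9, -6) overlaps/touches [-10, -5) → extend to [-10, -5).
[-1, 22) is disjoint → start new block.
[2, 3) overlaps/touches [-1, 22) → extend to [-1, 22).
[12, 16) overlaps/touches [-1, 22) → extend to [-1, 22).
[13, 20) overlaps/touches [-1, 22) → extend to [-1, 22).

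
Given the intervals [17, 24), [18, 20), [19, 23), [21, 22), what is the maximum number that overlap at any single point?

3

Sweep endpoints in order; track running count of active intervals.
Peak of 3 reached at 19.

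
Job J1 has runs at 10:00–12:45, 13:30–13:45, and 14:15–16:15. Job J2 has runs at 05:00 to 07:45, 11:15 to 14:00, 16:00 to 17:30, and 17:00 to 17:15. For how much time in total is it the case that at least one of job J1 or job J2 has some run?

10 h

Merge the second list: 05:00–07:45, 11:15–14:00, 16:00–17:30.
A ∪ B = 05:00–07:45, 10:00–14:00, 14:15–17:30.
Total: 2 h 45 min + 4 h + 3 h 15 min = 10 h.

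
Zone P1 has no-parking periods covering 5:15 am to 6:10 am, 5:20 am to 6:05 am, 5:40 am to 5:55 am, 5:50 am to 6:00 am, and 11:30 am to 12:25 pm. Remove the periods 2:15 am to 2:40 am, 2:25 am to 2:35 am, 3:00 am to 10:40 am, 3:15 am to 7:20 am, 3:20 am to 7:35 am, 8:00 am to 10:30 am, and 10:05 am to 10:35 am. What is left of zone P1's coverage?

11:30 am–12:25 pm

Merge the first list: 5:15 am–6:10 am, 11:30 am–12:25 pm.
Merge the second list: 2:15 am–2:40 am, 3:00 am–10:40 am.
5:15 am–6:10 am: fully covered by B → removed.
11:30 am–12:25 pm: no B overlap → unchanged.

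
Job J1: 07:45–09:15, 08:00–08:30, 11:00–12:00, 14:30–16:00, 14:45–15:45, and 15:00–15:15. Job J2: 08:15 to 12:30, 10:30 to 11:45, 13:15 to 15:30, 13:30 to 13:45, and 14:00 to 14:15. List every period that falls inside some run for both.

Merge the first list: 07:45-09:15, 11:00-12:00, 14:30-16:00.
Merge the second list: 08:15-12:30, 13:15-15:30.
07:45-09:15 meets the second set on 08:15-09:15.
11:00-12:00 meets the second set on 11:00-12:00.
14:30-16:00 meets the second set on 14:30-15:30.

08:15-09:15, 11:00-12:00, 14:30-15:30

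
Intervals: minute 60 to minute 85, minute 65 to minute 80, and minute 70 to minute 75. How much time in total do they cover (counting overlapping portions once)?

25 minutes

Merged: minute 60 to minute 85.
Length: 25 minutes.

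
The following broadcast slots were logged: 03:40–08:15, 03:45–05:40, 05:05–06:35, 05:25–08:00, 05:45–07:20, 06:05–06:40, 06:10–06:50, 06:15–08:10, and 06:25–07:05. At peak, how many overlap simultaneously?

Sweep endpoints in order; track running count of active intervals.
Peak of 8 reached at 06:25.

8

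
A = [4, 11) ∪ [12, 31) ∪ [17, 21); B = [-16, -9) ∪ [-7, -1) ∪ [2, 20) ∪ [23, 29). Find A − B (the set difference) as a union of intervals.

A, merged: [4, 11), [12, 31).
[4, 11): fully covered by B → removed.
[12, 31) minus B → [20, 23), [29, 31).

[20, 23) ∪ [29, 31)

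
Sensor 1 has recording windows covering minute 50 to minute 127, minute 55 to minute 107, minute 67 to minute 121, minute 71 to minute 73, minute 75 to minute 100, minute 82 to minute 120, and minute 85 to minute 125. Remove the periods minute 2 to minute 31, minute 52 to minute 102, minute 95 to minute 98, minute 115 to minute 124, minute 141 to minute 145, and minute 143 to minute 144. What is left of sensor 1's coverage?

minute 50 to minute 52, minute 102 to minute 115, minute 124 to minute 127

First set merges to minute 50 to minute 127.
Second set merges to minute 2 to minute 31, minute 52 to minute 102, minute 115 to minute 124, minute 141 to minute 145.
minute 50 to minute 127 with B removed leaves minute 50 to minute 52, minute 102 to minute 115, minute 124 to minute 127.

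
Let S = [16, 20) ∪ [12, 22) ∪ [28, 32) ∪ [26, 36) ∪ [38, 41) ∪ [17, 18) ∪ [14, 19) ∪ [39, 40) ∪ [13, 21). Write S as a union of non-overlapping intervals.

Sort by start: [12, 22), [13, 21), [14, 19), [16, 20), [17, 18), [26, 36), [28, 32), [38, 41), [39, 40).
[13, 21) overlaps/touches [12, 22) → extend to [12, 22).
[14, 19) overlaps/touches [12, 22) → extend to [12, 22).
[16, 20) overlaps/touches [12, 22) → extend to [12, 22).
[17, 18) overlaps/touches [12, 22) → extend to [12, 22).
[26, 36) is disjoint → start new block.
[28, 32) overlaps/touches [26, 36) → extend to [26, 36).
[38, 41) is disjoint → start new block.
[39, 40) overlaps/touches [38, 41) → extend to [38, 41).

[12, 22) ∪ [26, 36) ∪ [38, 41)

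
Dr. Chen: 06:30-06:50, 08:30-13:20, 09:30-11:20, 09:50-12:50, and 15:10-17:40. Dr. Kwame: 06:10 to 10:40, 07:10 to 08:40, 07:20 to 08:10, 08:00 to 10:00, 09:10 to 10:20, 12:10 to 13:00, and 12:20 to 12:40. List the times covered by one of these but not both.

First set merges to 06:30-06:50, 08:30-13:20, 15:10-17:40.
Second set merges to 06:10-10:40, 12:10-13:00.
A but not B: 10:40-12:10, 13:00-13:20, 15:10-17:40.
B but not A: 06:10-06:30, 06:50-08:30.
Combining gives A △ B.

06:10-06:30, 06:50-08:30, 10:40-12:10, 13:00-13:20, 15:10-17:40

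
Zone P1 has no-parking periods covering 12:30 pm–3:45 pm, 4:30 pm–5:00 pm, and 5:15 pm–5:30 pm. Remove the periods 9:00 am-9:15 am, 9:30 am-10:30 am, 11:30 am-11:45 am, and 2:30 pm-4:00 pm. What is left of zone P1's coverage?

12:30 pm–2:30 pm, 4:30 pm–5:00 pm, 5:15 pm–5:30 pm

12:30 pm–3:45 pm \ B = 12:30 pm–2:30 pm.
4:30 pm–5:00 pm: nothing removed.
5:15 pm–5:30 pm: nothing removed.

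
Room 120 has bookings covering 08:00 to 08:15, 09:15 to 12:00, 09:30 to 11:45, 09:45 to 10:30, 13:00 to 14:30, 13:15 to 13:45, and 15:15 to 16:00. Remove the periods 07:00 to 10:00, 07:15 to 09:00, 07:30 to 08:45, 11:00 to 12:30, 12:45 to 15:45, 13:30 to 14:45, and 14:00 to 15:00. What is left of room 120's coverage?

First set merges to 08:00–08:15, 09:15–12:00, 13:00–14:30, 15:15–16:00.
Second set merges to 07:00–10:00, 11:00–12:30, 12:45–15:45.
08:00–08:15: entirely removed.
09:15–12:00 \ B = 10:00–11:00.
13:00–14:30: entirely removed.
15:15–16:00 \ B = 15:45–16:00.

10:00–11:00, 15:45–16:00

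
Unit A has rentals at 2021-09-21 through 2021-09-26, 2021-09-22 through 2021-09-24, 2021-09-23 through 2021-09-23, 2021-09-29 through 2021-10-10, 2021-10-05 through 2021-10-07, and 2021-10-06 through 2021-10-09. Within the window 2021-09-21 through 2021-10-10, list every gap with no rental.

The merged coverage is 2021-09-21 through 2021-09-26, 2021-09-29 through 2021-10-10.
Complement within 2021-09-21 through 2021-10-10: 2021-09-27 through 2021-09-28.

2021-09-27 through 2021-09-28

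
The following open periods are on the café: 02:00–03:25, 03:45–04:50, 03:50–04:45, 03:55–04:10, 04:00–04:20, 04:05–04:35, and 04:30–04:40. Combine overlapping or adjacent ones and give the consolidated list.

03:45–04:50 is disjoint → start new block.
03:50–04:45 overlaps/touches 03:45–04:50 → extend to 03:45–04:50.
03:55–04:10 overlaps/touches 03:45–04:50 → extend to 03:45–04:50.
04:00–04:20 overlaps/touches 03:45–04:50 → extend to 03:45–04:50.
04:05–04:35 overlaps/touches 03:45–04:50 → extend to 03:45–04:50.
04:30–04:40 overlaps/touches 03:45–04:50 → extend to 03:45–04:50.

02:00–03:25, 03:45–04:50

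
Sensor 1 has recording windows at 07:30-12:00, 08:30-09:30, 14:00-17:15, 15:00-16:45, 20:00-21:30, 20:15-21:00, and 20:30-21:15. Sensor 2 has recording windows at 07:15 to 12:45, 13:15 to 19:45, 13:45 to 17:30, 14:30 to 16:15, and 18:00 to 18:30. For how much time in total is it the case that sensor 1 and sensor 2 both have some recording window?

Merge the first list: 07:30-12:00, 14:00-17:15, 20:00-21:30.
Merge the second list: 07:15-12:45, 13:15-19:45.
A ∩ B = 07:30-12:00, 14:00-17:15.
Total: 4 h 30 min + 3 h 15 min = 7 h 45 min.

7 h 45 min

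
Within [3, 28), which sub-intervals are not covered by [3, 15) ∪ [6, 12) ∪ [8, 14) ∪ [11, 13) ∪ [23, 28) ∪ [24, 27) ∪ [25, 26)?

[15, 23)

Covered (merged): [3, 15), [23, 28).
Uncovered inside [3, 28): [15, 23).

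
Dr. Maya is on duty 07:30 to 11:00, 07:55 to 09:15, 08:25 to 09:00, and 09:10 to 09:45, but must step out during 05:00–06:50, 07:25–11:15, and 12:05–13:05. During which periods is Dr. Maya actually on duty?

Merge the first list: 07:30–11:00.
07:30–11:00 lies entirely inside B → drops out.

none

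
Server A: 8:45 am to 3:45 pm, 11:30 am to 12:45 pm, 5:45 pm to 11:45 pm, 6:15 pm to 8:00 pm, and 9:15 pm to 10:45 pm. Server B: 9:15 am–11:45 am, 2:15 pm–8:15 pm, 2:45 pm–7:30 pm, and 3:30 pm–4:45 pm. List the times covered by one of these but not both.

8:45 am–9:15 am, 11:45 am–2:15 pm, 3:45 pm–5:45 pm, 8:15 pm–11:45 pm

First set merges to 8:45 am–3:45 pm, 5:45 pm–11:45 pm.
Second set merges to 9:15 am–11:45 am, 2:15 pm–8:15 pm.
A but not B: 8:45 am–9:15 am, 11:45 am–2:15 pm, 8:15 pm–11:45 pm.
B but not A: 3:45 pm–5:45 pm.
Combining gives A △ B.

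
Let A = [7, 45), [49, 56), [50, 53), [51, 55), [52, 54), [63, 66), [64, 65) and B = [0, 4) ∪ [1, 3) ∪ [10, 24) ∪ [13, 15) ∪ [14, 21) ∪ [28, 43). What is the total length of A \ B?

19

First set merges to [7, 45), [49, 56), [63, 66).
Second set merges to [0, 4), [10, 24), [28, 43).
A \ B = [7, 10), [24, 28), [43, 45), [49, 56), [63, 66).
Total: 3 + 4 + 2 + 7 + 3 = 19.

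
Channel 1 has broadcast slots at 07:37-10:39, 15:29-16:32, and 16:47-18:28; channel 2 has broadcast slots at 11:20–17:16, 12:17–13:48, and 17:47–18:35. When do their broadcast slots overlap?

Merge the second list: 11:20–17:16, 17:47–18:35.
07:37–10:39 falls entirely outside B.
15:29–16:32 overlaps B on 15:29–16:32.
16:47–18:28 overlaps B on 16:47–17:16, 17:47–18:28.

15:29–16:32, 16:47–17:16, 17:47–18:28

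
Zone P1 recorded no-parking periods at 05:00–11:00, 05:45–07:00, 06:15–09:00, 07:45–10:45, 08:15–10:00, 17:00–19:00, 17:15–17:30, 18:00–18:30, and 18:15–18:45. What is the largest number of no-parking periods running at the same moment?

4

At 08:15, 4 of the intervals are simultaneously active.
No point has more.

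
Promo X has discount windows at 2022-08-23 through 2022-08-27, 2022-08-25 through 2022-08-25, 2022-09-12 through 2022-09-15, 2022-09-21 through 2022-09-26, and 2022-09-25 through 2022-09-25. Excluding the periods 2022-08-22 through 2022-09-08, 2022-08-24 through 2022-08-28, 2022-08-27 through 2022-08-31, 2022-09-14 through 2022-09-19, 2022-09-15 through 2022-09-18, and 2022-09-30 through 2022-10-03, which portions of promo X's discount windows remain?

2022-09-12 through 2022-09-13, 2022-09-21 through 2022-09-26

Merge the first list: 2022-08-23 through 2022-08-27, 2022-09-12 through 2022-09-15, 2022-09-21 through 2022-09-26.
Merge the second list: 2022-08-22 through 2022-09-08, 2022-09-14 through 2022-09-19, 2022-09-30 through 2022-10-03.
2022-08-23 through 2022-08-27: fully covered by B → removed.
2022-09-12 through 2022-09-15 minus B → 2022-09-12 through 2022-09-13.
2022-09-21 through 2022-09-26: no B overlap → unchanged.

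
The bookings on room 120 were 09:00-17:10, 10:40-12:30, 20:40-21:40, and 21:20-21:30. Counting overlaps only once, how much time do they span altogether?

Merged: 09:00-17:10, 20:40-21:40.
Lengths: 8 h 10 min + 1 h = 9 h 10 min.

9 h 10 min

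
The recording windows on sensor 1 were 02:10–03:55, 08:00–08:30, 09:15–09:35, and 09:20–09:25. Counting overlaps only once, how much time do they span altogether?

2 h 35 min

Merged: 02:10-03:55, 08:00-08:30, 09:15-09:35.
Lengths: 1 h 45 min + 30 min + 20 min = 2 h 35 min.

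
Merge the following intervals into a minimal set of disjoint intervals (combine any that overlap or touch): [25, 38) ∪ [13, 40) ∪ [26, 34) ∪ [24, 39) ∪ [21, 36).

Sort by start: [13, 40), [21, 36), [24, 39), [25, 38), [26, 34).
[21, 36) overlaps/touches [13, 40) → extend to [13, 40).
[24, 39) overlaps/touches [13, 40) → extend to [13, 40).
[25, 38) overlaps/touches [13, 40) → extend to [13, 40).
[26, 34) overlaps/touches [13, 40) → extend to [13, 40).

[13, 40)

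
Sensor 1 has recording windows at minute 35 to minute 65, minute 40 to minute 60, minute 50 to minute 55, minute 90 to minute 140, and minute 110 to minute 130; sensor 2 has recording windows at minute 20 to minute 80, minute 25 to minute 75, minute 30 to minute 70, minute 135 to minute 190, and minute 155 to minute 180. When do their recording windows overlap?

A, merged: minute 35 to minute 65, minute 90 to minute 140.
B, merged: minute 20 to minute 80, minute 135 to minute 190.
minute 35 to minute 65 overlaps B on minute 35 to minute 65.
minute 90 to minute 140 overlaps B on minute 135 to minute 140.

minute 35 to minute 65, minute 135 to minute 140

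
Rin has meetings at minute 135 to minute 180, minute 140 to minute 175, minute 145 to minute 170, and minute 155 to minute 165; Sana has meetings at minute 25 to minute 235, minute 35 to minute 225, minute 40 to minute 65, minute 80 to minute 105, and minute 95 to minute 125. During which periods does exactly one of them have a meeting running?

First set merges to minute 135 to minute 180.
Second set merges to minute 25 to minute 235.
A but not B: none.
B but not A: minute 25 to minute 135, minute 180 to minute 235.
Combining gives A △ B.

minute 25 to minute 135, minute 180 to minute 235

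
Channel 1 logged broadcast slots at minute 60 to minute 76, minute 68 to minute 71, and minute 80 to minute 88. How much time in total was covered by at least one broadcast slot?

Merged: minute 60 to minute 76, minute 80 to minute 88.
Lengths: 16 minutes + 8 minutes = 24 minutes.

24 minutes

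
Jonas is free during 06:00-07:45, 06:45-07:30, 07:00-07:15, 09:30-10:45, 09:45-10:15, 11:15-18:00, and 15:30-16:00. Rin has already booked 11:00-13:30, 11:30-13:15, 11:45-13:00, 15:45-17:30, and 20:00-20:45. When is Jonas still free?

First set merges to 06:00–07:45, 09:30–10:45, 11:15–18:00.
Second set merges to 11:00–13:30, 15:45–17:30, 20:00–20:45.
06:00–07:45: no B overlap → unchanged.
09:30–10:45: no B overlap → unchanged.
11:15–18:00 minus B → 13:30–15:45, 17:30–18:00.

06:00–07:45, 09:30–10:45, 13:30–15:45, 17:30–18:00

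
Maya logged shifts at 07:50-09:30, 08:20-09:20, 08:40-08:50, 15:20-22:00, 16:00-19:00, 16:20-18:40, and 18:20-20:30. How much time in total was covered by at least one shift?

8 h 20 min

Merged: 07:50–09:30, 15:20–22:00.
Lengths: 1 h 40 min + 6 h 40 min = 8 h 20 min.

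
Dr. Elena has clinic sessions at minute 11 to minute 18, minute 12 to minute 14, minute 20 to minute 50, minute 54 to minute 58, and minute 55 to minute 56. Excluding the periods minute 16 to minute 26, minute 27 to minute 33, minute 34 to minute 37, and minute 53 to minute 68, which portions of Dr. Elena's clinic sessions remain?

minute 11 to minute 16, minute 26 to minute 27, minute 33 to minute 34, minute 37 to minute 50

A, merged: minute 11 to minute 18, minute 20 to minute 50, minute 54 to minute 58.
minute 11 to minute 18 minus B → minute 11 to minute 16.
minute 20 to minute 50 minus B → minute 26 to minute 27, minute 33 to minute 34, minute 37 to minute 50.
minute 54 to minute 58: fully covered by B → removed.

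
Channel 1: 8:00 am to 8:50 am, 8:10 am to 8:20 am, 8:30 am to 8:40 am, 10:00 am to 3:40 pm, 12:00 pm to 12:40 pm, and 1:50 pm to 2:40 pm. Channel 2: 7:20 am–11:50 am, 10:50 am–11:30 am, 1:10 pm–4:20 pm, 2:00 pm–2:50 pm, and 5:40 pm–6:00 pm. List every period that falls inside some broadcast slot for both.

Merge the first list: 8:00 am–8:50 am, 10:00 am–3:40 pm.
Merge the second list: 7:20 am–11:50 am, 1:10 pm–4:20 pm, 5:40 pm–6:00 pm.
8:00 am–8:50 am overlaps B on 8:00 am–8:50 am.
10:00 am–3:40 pm overlaps B on 10:00 am–11:50 am, 1:10 pm–3:40 pm.

8:00 am–8:50 am, 10:00 am–11:50 am, 1:10 pm–3:40 pm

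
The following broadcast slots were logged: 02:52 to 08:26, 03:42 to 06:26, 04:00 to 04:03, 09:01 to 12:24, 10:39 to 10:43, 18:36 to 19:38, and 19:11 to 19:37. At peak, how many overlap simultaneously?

Sweep endpoints in order; track running count of active intervals.
Peak of 3 reached at 04:00.

3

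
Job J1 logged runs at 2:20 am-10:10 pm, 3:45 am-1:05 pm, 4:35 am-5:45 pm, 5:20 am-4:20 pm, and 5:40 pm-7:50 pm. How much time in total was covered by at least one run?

19 h 50 min

Merged: 2:20 am-10:10 pm.
Length: 19 h 50 min.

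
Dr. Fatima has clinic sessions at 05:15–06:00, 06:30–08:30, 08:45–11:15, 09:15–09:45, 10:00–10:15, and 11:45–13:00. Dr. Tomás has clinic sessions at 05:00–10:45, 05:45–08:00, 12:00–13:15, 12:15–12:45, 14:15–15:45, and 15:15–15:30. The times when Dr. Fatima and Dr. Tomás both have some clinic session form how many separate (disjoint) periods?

4

Merge the first list: 05:15-06:00, 06:30-08:30, 08:45-11:15, 11:45-13:00.
Merge the second list: 05:00-10:45, 12:00-13:15, 14:15-15:45.
A ∩ B = 05:15-06:00, 06:30-08:30, 08:45-10:45, 12:00-13:00.
That is 4 disjoint pieces.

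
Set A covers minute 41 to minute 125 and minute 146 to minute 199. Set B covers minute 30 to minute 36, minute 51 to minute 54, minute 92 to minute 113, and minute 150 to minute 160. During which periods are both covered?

minute 51 to minute 54, minute 92 to minute 113, minute 150 to minute 160

minute 41 to minute 125 ∩ B → minute 51 to minute 54, minute 92 to minute 113.
minute 146 to minute 199 ∩ B → minute 150 to minute 160.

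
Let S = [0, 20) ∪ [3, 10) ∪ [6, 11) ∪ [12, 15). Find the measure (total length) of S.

Merged: [0, 20).
Length: 20.

20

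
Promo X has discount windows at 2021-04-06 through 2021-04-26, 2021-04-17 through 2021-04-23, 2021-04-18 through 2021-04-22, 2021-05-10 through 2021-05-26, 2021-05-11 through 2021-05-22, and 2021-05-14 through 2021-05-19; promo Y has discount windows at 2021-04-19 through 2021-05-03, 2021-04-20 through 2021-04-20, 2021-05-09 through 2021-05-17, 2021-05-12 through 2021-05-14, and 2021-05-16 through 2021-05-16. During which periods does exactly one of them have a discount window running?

2021-04-06 through 2021-04-18, 2021-04-27 through 2021-05-03, 2021-05-09 through 2021-05-09, 2021-05-18 through 2021-05-26

Merge the first list: 2021-04-06 through 2021-04-26, 2021-05-10 through 2021-05-26.
Merge the second list: 2021-04-19 through 2021-05-03, 2021-05-09 through 2021-05-17.
A \ B = 2021-04-06 through 2021-04-18, 2021-05-18 through 2021-05-26.
B \ A = 2021-04-27 through 2021-05-03, 2021-05-09 through 2021-05-09.
Union of the two gives the symmetric difference.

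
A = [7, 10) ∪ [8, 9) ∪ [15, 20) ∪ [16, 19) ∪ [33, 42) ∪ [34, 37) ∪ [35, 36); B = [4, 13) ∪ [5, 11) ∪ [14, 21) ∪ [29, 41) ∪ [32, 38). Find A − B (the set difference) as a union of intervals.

First set merges to [7, 10), [15, 20), [33, 42).
Second set merges to [4, 13), [14, 21), [29, 41).
[7, 10): entirely removed.
[15, 20): entirely removed.
[33, 42) \ B = [41, 42).

[41, 42)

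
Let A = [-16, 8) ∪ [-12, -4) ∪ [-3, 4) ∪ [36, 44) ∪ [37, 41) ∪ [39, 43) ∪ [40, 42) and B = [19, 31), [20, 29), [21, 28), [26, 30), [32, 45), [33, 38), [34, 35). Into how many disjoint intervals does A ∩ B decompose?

Merge the first list: [-16, 8), [36, 44).
Merge the second list: [19, 31), [32, 45).
A ∩ B = [36, 44).
That is 1 disjoint piece.

1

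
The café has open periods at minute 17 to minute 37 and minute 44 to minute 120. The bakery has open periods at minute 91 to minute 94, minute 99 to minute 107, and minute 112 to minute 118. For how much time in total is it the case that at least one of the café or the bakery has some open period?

A ∪ B = minute 17 to minute 37, minute 44 to minute 120.
Total: 20 minutes + 76 minutes = 96 minutes.

96 minutes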